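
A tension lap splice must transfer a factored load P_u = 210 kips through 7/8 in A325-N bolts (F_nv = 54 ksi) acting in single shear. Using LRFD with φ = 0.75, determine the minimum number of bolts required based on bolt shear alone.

A_b = π·0.875²/4 = 0.6013 in².
Per-bolt design strength φR_n = 0.75 × 54 × 0.6013 × 1 = 24.35 kips.
n ≥ 210 / 24.35 = 8.623 → use 9 bolts.

9 bolts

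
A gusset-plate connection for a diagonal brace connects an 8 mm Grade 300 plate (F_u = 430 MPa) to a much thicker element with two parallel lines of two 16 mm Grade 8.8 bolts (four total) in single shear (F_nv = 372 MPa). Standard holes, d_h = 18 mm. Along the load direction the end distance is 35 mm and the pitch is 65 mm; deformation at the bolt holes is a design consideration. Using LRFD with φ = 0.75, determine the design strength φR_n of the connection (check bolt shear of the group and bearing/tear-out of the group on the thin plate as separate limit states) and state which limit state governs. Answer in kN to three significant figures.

Bolt shear: A_b = π·16²/4 = 201.1 mm²; R_n = 372 × 201.1 × 4 × 1 / 1000 = 299.2 kN → 0.75 × 299.2 = 224 kN.
Bearing (1.2 l_c t F_u ≤ 2.4 d t F_u): upper limit = 2.4·16·8·430 / 1000 = 132.1 kN.
  Edge l_c = 35 − 18/2 = 26 → r_n = 107.3 kN; interior l_c = 65 − 18 = 47 → r_n = 132.1 kN.
  R_n,bearing = 2·107.3 + 2·132.1 = 478.8 kN → 0.75 × 478.8 = 359 kN.
Bolt shear governs: 224 kN.

224 kN (bolt shear governs)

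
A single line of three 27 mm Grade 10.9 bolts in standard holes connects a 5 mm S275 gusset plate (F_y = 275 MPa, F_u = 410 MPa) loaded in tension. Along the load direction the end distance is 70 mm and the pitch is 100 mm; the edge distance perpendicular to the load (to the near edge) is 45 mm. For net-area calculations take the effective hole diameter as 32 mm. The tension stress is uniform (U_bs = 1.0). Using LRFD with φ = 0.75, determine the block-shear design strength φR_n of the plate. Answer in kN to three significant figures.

Shear plane L_v = 70 + 2·100 = 270 mm; A_gv = 270 × 5 = 1350 mm².
A_nv = (270 − 2.5·32) × 5 = 950 mm².
A_nt = (45 − 0.5·32) × 5 = 145 mm².
0.6 F_u A_nv = 233.7 kN; 0.6 F_y A_gv = 222.8 kN → shear yielding governs the shear term.
R_n = 222.8 + 1.0 × 410 × 145 / 1000 = 282.2 kN.
Design strength φR_n = 0.75 × 282.2 = 212 kN.

212 kN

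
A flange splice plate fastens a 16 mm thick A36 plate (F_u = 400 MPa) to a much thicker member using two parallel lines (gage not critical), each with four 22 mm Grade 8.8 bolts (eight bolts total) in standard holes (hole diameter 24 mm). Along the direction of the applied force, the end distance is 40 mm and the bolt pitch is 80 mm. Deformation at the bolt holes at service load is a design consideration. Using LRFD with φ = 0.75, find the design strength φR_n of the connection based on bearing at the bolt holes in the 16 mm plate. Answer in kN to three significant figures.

Per bolt r_n = 1.2 l_c t F_u ≤ 2.4 d t F_u; upper limit = 2.4 × 22 × 16 × 400 / 1000 = 337.9 kN.
Edge bolt: l_c = 40 − 24/2 = 28 mm → 1.2 × 28 × 16 × 400 / 1000 = 215 → r_n = 215 kN.
Interior bolts: l_c = 80 − 24 = 56 mm → 1.2 × 56 × 16 × 400 / 1000 = 430.1 → r_n = 337.9 kN.
R_n = 2 × 215 + 6 × 337.9 = 2458 kN.
Design strength φR_n = 0.75 × 2458 = 1840 kN.

1840 kN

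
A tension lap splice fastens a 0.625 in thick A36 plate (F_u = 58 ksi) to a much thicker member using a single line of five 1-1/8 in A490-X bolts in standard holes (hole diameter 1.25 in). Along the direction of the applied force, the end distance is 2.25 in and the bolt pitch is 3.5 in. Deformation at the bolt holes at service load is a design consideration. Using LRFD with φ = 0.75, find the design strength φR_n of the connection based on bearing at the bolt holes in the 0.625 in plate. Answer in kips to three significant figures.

347 kips

Per bolt r_n = 1.2 l_c t F_u ≤ 2.4 d t F_u; upper limit = 2.4 × 1.125 × 0.625 × 58 = 97.87 kips.
Edge bolt: l_c = 2.25 − 1.25/2 = 1.625 in → 1.2 × 1.625 × 0.625 × 58 = 70.69 → r_n = 70.69 kips.
Interior bolts: l_c = 3.5 − 1.25 = 2.25 in → 1.2 × 2.25 × 0.625 × 58 = 97.87 → r_n = 97.87 kips.
R_n = 1 × 70.69 + 4 × 97.87 = 462.2 kips.
Design strength φR_n = 0.75 × 462.2 = 347 kips.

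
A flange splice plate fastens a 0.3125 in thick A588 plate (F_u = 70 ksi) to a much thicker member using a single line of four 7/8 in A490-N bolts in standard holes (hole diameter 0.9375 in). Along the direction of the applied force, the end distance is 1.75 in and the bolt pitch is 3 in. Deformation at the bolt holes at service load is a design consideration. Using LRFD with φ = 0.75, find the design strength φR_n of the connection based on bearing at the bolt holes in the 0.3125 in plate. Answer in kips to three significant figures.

Per bolt r_n = 1.2 l_c t F_u ≤ 2.4 d t F_u; upper limit = 2.4 × 0.875 × 0.3125 × 70 = 45.94 kips.
Edge bolt: l_c = 1.75 − 0.9375/2 = 1.281 in → 1.2 × 1.281 × 0.3125 × 70 = 33.63 → r_n = 33.63 kips.
Interior bolts: l_c = 3 − 0.9375 = 2.062 in → 1.2 × 2.062 × 0.3125 × 70 = 54.14 → r_n = 45.94 kips.
R_n = 1 × 33.63 + 3 × 45.94 = 171.4 kips.
Design strength φR_n = 0.75 × 171.4 = 129 kips.

129 kips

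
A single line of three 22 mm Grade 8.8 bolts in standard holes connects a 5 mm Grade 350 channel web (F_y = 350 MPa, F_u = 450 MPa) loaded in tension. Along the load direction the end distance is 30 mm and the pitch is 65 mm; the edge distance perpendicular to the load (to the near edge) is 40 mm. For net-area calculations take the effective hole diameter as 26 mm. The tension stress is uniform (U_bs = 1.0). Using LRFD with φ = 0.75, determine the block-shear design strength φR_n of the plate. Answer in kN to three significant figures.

142 kN

Shear plane L_v = 30 + 2·65 = 160 mm; A_gv = 160 × 5 = 800 mm².
A_nv = (160 − 2.5·26) × 5 = 475 mm².
A_nt = (40 − 0.5·26) × 5 = 135 mm².
0.6 F_u A_nv = 128.2 kN; 0.6 F_y A_gv = 168 kN → shear rupture governs the shear term.
R_n = 128.2 + 1.0 × 450 × 135 / 1000 = 189 kN.
Design strength φR_n = 0.75 × 189 = 142 kN.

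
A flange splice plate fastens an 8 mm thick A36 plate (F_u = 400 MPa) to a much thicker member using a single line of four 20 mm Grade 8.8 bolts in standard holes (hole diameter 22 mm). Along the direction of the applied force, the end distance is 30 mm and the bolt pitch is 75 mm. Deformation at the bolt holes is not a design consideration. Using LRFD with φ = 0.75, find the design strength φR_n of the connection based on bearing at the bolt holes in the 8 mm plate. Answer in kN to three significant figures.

Per bolt r_n = 1.5 l_c t F_u ≤ 3.0 d t F_u; upper limit = 3.0 × 20 × 8 × 400 / 1000 = 192 kN.
Edge bolt: l_c = 30 − 22/2 = 19 mm → 1.5 × 19 × 8 × 400 / 1000 = 91.2 → r_n = 91.2 kN.
Interior bolts: l_c = 75 − 22 = 53 mm → 1.5 × 53 × 8 × 400 / 1000 = 254.4 → r_n = 192 kN.
R_n = 1 × 91.2 + 3 × 192 = 667.2 kN.
Design strength φR_n = 0.75 × 667.2 = 500 kN.

500 kN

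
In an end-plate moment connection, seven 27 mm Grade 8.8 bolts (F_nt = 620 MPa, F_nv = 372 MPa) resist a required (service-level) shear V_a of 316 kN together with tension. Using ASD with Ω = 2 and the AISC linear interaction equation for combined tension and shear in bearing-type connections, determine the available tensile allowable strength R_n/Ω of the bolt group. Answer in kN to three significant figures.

A_b = π·27²/4 = 572.6 mm²; f_rv = 316 × 1000 / (7 × 572.6) = 78.84 MPa.
F'_nt = 1.3 F_nt − (Ω F_nt / F_nv) f_rv = 1.3·620 − (2·620/372)·78.84 = 543.2 MPa, capped at F_nt → F'_nt = 543.2 MPa.
R_n = F'_nt · A_b · n = 543.2 × 572.6 × 7 / 1000 = 2177 kN.
Allowable strength R_n/Ω = 2177 / 2 = 1090 kN.

1090 kN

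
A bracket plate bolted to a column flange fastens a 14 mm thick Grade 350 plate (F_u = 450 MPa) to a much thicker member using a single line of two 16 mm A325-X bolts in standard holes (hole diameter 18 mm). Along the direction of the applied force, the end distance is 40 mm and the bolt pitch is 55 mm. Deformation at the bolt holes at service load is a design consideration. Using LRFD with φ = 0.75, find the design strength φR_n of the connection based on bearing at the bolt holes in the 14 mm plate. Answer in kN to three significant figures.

Per bolt r_n = 1.2 l_c t F_u ≤ 2.4 d t F_u; upper limit = 2.4 × 16 × 14 × 450 / 1000 = 241.9 kN.
Edge bolt: l_c = 40 − 18/2 = 31 mm → 1.2 × 31 × 14 × 450 / 1000 = 234.4 → r_n = 234.4 kN.
Interior bolts: l_c = 55 − 18 = 37 mm → 1.2 × 37 × 14 × 450 / 1000 = 279.7 → r_n = 241.9 kN.
R_n = 1 × 234.4 + 1 × 241.9 = 476.3 kN.
Design strength φR_n = 0.75 × 476.3 = 357 kN.

357 kN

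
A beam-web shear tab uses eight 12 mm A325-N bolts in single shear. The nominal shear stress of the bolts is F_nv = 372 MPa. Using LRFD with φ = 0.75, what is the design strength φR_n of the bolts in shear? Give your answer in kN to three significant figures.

252 kN

A_b = π × 12² / 4 = 113.1 mm².
R_n = F_nv · A_b · n · n_s = 372 × 113.1 × 8 × 1 / 1000 = 336.6 kN.
Design strength φR_n = 0.75 × 336.6 = 252 kN.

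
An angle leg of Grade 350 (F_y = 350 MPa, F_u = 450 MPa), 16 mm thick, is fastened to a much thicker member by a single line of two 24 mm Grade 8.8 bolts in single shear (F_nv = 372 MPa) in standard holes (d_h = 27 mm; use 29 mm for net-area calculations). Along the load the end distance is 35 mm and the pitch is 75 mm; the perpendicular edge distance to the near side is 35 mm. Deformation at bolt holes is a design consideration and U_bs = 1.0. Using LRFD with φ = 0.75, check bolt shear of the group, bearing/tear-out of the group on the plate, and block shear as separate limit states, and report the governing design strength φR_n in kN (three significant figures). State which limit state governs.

252 kN (bolt shear governs)

Bolt shear: A_b = π·24²/4 = 452.4 mm²; R_n = 372 × 452.4 × 2 × 1 / 1000 = 336.6 kN → 0.75 × 336.6 = 252 kN.
Bearing: edge l_c = 21.5, r_n = 185.8 kN; interior l_c = 48, r_n = 414.7 kN; R_n = 185.8 + 1·414.7 = 600.5 kN → 450 kN.
Block shear: A_gv = 1760, A_nv = 1064, A_nt = 328 mm²; R_n = min(0.6F_uA_nv, 0.6F_yA_gv) + U_bs·F_u·A_nt = 434.9 kN → 326 kN.
Bolt shear governs: 252 kN.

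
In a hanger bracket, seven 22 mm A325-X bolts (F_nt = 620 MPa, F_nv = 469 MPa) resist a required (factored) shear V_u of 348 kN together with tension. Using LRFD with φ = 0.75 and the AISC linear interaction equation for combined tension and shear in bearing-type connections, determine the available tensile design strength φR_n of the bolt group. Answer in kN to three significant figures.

1150 kN

A_b = π·22²/4 = 380.1 mm²; f_rv = 348 × 1000 / (7 × 380.1) = 130.8 MPa.
F'_nt = 1.3 F_nt − (F_nt / φF_nv) f_rv = 1.3·620 − (620/(0.75·469))·130.8 = 575.5 MPa, capped at F_nt → F'_nt = 575.5 MPa.
R_n = F'_nt · A_b · n = 575.5 × 380.1 × 7 / 1000 = 1531 kN.
Design strength φR_n = 0.75 × 1531 = 1150 kN.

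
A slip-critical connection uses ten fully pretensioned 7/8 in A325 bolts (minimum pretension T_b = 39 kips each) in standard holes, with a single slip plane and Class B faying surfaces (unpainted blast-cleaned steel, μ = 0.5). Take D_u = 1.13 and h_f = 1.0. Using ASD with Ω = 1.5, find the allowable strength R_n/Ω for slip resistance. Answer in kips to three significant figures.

R_n = μ · D_u · h_f · T_b · n_s · n_b = 0.5 × 1.13 × 1.0 × 39 × 1 × 10 = 220.3 kips.
Allowable strength R_n/Ω = 220.3 / 1.5 = 147 kips.

147 kips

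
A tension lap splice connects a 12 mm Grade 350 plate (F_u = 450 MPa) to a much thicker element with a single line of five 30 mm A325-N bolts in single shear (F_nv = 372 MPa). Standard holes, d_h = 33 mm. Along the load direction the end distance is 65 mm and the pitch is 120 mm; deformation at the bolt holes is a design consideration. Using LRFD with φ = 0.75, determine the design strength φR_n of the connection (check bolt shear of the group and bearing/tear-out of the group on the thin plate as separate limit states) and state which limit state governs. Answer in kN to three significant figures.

986 kN (bolt shear governs)

Bolt shear: A_b = π·30²/4 = 706.9 mm²; R_n = 372 × 706.9 × 5 × 1 / 1000 = 1315 kN → 0.75 × 1315 = 986 kN.
Bearing (1.2 l_c t F_u ≤ 2.4 d t F_u): upper limit = 2.4·30·12·450 / 1000 = 388.8 kN.
  Edge l_c = 65 − 33/2 = 48.5 → r_n = 314.3 kN; interior l_c = 120 − 33 = 87 → r_n = 388.8 kN.
  R_n,bearing = 1·314.3 + 4·388.8 = 1869 kN → 0.75 × 1869 = 1400 kN.
Bolt shear governs: 986 kN.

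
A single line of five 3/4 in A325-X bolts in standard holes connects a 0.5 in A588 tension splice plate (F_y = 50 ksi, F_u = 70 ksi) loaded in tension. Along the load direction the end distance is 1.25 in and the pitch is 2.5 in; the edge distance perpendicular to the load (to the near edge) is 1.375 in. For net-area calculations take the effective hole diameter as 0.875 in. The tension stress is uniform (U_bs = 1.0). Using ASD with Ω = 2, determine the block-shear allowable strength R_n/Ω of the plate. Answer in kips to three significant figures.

Shear plane L_v = 1.25 + 4·2.5 = 11.25 in; A_gv = 11.25 × 0.5 = 5.625 in².
A_nv = (11.25 − 4.5·0.875) × 0.5 = 3.656 in².
A_nt = (1.375 − 0.5·0.875) × 0.5 = 0.4688 in².
0.6 F_u A_nv = 153.6 kips; 0.6 F_y A_gv = 168.8 kips → shear rupture governs the shear term.
R_n = 153.6 + 1.0 × 70 × 0.4688 = 186.4 kips.
Allowable strength R_n/Ω = 186.4 / 2 = 93.2 kips.

93.2 kips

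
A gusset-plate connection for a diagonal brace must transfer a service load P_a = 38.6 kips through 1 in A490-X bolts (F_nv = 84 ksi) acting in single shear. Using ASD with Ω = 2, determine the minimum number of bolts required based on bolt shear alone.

2 bolts

A_b = π·1²/4 = 0.7854 in².
Per-bolt allowable strength R_n/Ω = 84 × 0.7854 × 1 / 2 = 32.99 kips.
n ≥ 38.6 / 32.99 = 1.17 → use 2 bolts.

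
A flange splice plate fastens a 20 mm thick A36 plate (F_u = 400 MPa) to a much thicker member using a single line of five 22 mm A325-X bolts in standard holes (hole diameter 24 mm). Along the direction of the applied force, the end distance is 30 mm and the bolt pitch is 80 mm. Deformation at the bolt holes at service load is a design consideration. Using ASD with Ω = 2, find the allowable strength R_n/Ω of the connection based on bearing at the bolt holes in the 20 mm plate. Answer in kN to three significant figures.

931 kN

Per bolt r_n = 1.2 l_c t F_u ≤ 2.4 d t F_u; upper limit = 2.4 × 22 × 20 × 400 / 1000 = 422.4 kN.
Edge bolt: l_c = 30 − 24/2 = 18 mm → 1.2 × 18 × 20 × 400 / 1000 = 172.8 → r_n = 172.8 kN.
Interior bolts: l_c = 80 − 24 = 56 mm → 1.2 × 56 × 20 × 400 / 1000 = 537.6 → r_n = 422.4 kN.
R_n = 1 × 172.8 + 4 × 422.4 = 1862 kN.
Allowable strength R_n/Ω = 1862 / 2 = 931 kN.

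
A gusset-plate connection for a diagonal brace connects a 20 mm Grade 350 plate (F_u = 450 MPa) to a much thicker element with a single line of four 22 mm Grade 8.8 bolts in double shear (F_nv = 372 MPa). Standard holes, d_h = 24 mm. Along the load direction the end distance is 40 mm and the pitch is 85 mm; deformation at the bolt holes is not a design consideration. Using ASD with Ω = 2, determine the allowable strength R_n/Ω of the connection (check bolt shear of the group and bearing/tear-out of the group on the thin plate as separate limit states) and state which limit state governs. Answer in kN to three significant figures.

Bolt shear: A_b = π·22²/4 = 380.1 mm²; R_n = 372 × 380.1 × 4 × 2 / 1000 = 1131 kN → 1131 / 2 = 566 kN.
Bearing (1.5 l_c t F_u ≤ 3.0 d t F_u): upper limit = 3.0·22·20·450 / 1000 = 594 kN.
  Edge l_c = 40 − 24/2 = 28 → r_n = 378 kN; interior l_c = 85 − 24 = 61 → r_n = 594 kN.
  R_n,bearing = 1·378 + 3·594 = 2160 kN → 2160 / 2 = 1080 kN.
Bolt shear governs: 566 kN.

566 kN (bolt shear governs)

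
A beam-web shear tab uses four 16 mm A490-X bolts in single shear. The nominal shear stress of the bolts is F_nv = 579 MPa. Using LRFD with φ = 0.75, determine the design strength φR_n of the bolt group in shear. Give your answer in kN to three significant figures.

A_b = π × 16² / 4 = 201.1 mm².
R_n = F_nv · A_b · n · n_s = 579 × 201.1 × 4 × 1 / 1000 = 465.7 kN.
Design strength φR_n = 0.75 × 465.7 = 349 kN.

349 kN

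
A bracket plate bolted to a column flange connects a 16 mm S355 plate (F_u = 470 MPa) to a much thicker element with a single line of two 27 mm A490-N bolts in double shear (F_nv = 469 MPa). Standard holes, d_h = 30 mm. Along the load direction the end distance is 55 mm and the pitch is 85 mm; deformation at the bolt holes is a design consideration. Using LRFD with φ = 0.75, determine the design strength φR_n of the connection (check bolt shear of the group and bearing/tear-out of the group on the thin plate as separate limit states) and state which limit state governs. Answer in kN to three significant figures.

Bolt shear: A_b = π·27²/4 = 572.6 mm²; R_n = 469 × 572.6 × 2 × 2 / 1000 = 1074 kN → 0.75 × 1074 = 806 kN.
Bearing (1.2 l_c t F_u ≤ 2.4 d t F_u): upper limit = 2.4·27·16·470 / 1000 = 487.3 kN.
  Edge l_c = 55 − 30/2 = 40 → r_n = 361 kN; interior l_c = 85 − 30 = 55 → r_n = 487.3 kN.
  R_n,bearing = 1·361 + 1·487.3 = 848.3 kN → 0.75 × 848.3 = 636 kN.
Bearing governs: 636 kN.

636 kN (bearing governs)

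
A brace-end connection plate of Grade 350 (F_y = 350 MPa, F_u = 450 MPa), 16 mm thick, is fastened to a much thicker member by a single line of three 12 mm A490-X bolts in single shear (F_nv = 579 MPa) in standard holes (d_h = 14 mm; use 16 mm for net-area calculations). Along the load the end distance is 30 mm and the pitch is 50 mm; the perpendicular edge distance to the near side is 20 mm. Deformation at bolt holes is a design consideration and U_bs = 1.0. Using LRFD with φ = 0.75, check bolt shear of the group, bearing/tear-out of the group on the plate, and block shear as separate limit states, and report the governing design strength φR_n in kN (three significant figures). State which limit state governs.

Bolt shear: A_b = π·12²/4 = 113.1 mm²; R_n = 579 × 113.1 × 3 × 1 / 1000 = 196.5 kN → 0.75 × 196.5 = 147 kN.
Bearing: edge l_c = 23, r_n = 198.7 kN; interior l_c = 36, r_n = 207.4 kN; R_n = 198.7 + 2·207.4 = 613.4 kN → 460 kN.
Block shear: A_gv = 2080, A_nv = 1440, A_nt = 192 mm²; R_n = min(0.6F_uA_nv, 0.6F_yA_gv) + U_bs·F_u·A_nt = 475.2 kN → 356 kN.
Bolt shear governs: 147 kN.

147 kN (bolt shear governs)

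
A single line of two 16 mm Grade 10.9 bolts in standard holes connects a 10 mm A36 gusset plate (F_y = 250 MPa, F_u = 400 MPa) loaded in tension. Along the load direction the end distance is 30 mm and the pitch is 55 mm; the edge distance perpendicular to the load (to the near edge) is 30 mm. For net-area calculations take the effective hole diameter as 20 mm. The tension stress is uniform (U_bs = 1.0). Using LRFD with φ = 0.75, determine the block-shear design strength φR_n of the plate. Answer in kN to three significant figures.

Shear plane L_v = 30 + 1·55 = 85 mm; A_gv = 85 × 10 = 850 mm².
A_nv = (85 − 1.5·20) × 10 = 550 mm².
A_nt = (30 − 0.5·20) × 10 = 200 mm².
0.6 F_u A_nv = 132 kN; 0.6 F_y A_gv = 127.5 kN → shear yielding governs the shear term.
R_n = 127.5 + 1.0 × 400 × 200 / 1000 = 207.5 kN.
Design strength φR_n = 0.75 × 207.5 = 156 kN.

156 kN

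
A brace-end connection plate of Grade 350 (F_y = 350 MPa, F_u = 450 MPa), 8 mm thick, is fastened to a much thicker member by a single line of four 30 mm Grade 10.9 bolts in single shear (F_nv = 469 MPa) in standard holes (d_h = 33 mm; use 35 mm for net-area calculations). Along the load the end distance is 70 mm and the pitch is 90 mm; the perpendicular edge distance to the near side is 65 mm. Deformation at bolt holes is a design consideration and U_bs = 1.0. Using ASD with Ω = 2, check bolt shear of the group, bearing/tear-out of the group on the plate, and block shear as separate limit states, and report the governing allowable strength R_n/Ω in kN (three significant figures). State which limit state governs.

Bolt shear: A_b = π·30²/4 = 706.9 mm²; R_n = 469 × 706.9 × 4 × 1 / 1000 = 1326 kN → 1326 / 2 = 663 kN.
Bearing: edge l_c = 53.5, r_n = 231.1 kN; interior l_c = 57, r_n = 246.2 kN; R_n = 231.1 + 3·246.2 = 969.8 kN → 485 kN.
Block shear: A_gv = 2720, A_nv = 1740, A_nt = 380 mm²; R_n = min(0.6F_uA_nv, 0.6F_yA_gv) + U_bs·F_u·A_nt = 640.8 kN → 320 kN.
Block shear governs: 320 kN.

320 kN (block shear governs)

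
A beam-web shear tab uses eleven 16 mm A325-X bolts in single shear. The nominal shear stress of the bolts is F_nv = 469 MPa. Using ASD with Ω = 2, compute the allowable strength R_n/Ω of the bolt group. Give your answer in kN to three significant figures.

A_b = π × 16² / 4 = 201.1 mm².
R_n = F_nv · A_b · n · n_s = 469 × 201.1 × 11 × 1 / 1000 = 1037 kN.
Allowable strength R_n/Ω = 1037 / 2 = 519 kN.

519 kN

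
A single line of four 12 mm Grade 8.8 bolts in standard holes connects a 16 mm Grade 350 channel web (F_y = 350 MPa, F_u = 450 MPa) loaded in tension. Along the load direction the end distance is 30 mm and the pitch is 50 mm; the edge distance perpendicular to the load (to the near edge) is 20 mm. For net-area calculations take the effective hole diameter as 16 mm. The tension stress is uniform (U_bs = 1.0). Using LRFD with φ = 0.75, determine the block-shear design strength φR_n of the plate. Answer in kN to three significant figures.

Shear plane L_v = 30 + 3·50 = 180 mm; A_gv = 180 × 16 = 2880 mm².
A_nv = (180 − 3.5·16) × 16 = 1984 mm².
A_nt = (20 − 0.5·16) × 16 = 192 mm².
0.6 F_u A_nv = 535.7 kN; 0.6 F_y A_gv = 604.8 kN → shear rupture governs the shear term.
R_n = 535.7 + 1.0 × 450 × 192 / 1000 = 622.1 kN.
Design strength φR_n = 0.75 × 622.1 = 467 kN.

467 kN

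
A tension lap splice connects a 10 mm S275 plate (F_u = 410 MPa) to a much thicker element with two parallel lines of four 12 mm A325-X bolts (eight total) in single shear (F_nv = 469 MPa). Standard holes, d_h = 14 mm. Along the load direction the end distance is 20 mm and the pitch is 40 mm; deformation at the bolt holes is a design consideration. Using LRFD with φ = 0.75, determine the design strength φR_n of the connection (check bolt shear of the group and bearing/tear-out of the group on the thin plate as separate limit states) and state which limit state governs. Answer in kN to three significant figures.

318 kN (bolt shear governs)

Bolt shear: A_b = π·12²/4 = 113.1 mm²; R_n = 469 × 113.1 × 8 × 1 / 1000 = 424.3 kN → 0.75 × 424.3 = 318 kN.
Bearing (1.2 l_c t F_u ≤ 2.4 d t F_u): upper limit = 2.4·12·10·410 / 1000 = 118.1 kN.
  Edge l_c = 20 − 14/2 = 13 → r_n = 63.96 kN; interior l_c = 40 − 14 = 26 → r_n = 118.1 kN.
  R_n,bearing = 2·63.96 + 6·118.1 = 836.4 kN → 0.75 × 836.4 = 627 kN.
Bolt shear governs: 318 kN.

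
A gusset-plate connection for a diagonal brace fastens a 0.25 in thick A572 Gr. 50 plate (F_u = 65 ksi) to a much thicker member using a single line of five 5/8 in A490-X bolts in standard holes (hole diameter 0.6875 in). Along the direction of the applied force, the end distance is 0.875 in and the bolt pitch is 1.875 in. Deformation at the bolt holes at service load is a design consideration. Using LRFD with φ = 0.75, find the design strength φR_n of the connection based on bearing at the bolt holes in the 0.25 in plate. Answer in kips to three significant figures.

77.2 kips

Per bolt r_n = 1.2 l_c t F_u ≤ 2.4 d t F_u; upper limit = 2.4 × 0.625 × 0.25 × 65 = 24.38 kips.
Edge bolt: l_c = 0.875 − 0.6875/2 = 0.5312 in → 1.2 × 0.5312 × 0.25 × 65 = 10.36 → r_n = 10.36 kips.
Interior bolts: l_c = 1.875 − 0.6875 = 1.188 in → 1.2 × 1.188 × 0.25 × 65 = 23.16 → r_n = 23.16 kips.
R_n = 1 × 10.36 + 4 × 23.16 = 103 kips.
Design strength φR_n = 0.75 × 103 = 77.2 kips.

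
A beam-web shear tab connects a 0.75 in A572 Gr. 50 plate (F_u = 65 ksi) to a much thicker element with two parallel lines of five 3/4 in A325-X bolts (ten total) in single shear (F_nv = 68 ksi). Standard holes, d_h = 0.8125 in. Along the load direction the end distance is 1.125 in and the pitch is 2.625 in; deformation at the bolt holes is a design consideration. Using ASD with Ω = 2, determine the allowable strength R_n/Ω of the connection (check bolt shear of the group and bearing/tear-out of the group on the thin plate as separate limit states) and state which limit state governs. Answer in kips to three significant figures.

150 kips (bolt shear governs)

Bolt shear: A_b = π·0.75²/4 = 0.4418 in²; R_n = 68 × 0.4418 × 10 × 1 = 300.4 kips → 300.4 / 2 = 150 kips.
Bearing (1.2 l_c t F_u ≤ 2.4 d t F_u): upper limit = 2.4·0.75·0.75·65 = 87.75 kips.
  Edge l_c = 1.125 − 0.8125/2 = 0.7188 → r_n = 42.05 kips; interior l_c = 2.625 − 0.8125 = 1.812 → r_n = 87.75 kips.
  R_n,bearing = 2·42.05 + 8·87.75 = 786.1 kips → 786.1 / 2 = 393 kips.
Bolt shear governs: 150 kips.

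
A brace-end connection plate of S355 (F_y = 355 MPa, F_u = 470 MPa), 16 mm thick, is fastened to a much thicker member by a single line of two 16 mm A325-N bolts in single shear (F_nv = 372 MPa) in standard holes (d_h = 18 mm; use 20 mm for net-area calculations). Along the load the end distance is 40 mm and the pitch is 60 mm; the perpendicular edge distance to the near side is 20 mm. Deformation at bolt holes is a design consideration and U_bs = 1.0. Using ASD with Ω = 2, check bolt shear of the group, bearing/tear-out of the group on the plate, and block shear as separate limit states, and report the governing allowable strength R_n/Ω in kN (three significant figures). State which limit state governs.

74.8 kN (bolt shear governs)

Bolt shear: A_b = π·16²/4 = 201.1 mm²; R_n = 372 × 201.1 × 2 × 1 / 1000 = 149.6 kN → 149.6 / 2 = 74.8 kN.
Bearing: edge l_c = 31, r_n = 279.7 kN; interior l_c = 42, r_n = 288.8 kN; R_n = 279.7 + 1·288.8 = 568.5 kN → 284 kN.
Block shear: A_gv = 1600, A_nv = 1120, A_nt = 160 mm²; R_n = min(0.6F_uA_nv, 0.6F_yA_gv) + U_bs·F_u·A_nt = 391 kN → 196 kN.
Bolt shear governs: 74.8 kN.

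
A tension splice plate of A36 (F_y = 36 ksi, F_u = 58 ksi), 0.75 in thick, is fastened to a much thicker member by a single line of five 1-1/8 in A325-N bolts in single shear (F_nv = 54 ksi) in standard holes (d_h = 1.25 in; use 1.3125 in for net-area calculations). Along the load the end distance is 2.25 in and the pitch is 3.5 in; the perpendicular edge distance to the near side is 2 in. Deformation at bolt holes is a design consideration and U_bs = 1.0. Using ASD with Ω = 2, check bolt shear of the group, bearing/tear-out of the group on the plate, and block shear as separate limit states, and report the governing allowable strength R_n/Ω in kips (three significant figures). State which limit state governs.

Bolt shear: A_b = π·1.125²/4 = 0.994 in²; R_n = 54 × 0.994 × 5 × 1 = 268.4 kips → 268.4 / 2 = 134 kips.
Bearing: edge l_c = 1.625, r_n = 84.82 kips; interior l_c = 2.25, r_n = 117.4 kips; R_n = 84.82 + 4·117.4 = 554.6 kips → 277 kips.
Block shear: A_gv = 12.19, A_nv = 7.758, A_nt = 1.008 in²; R_n = min(0.6F_uA_nv, 0.6F_yA_gv) + U_bs·F_u·A_nt = 321.7 kips → 161 kips.
Bolt shear governs: 134 kips.

134 kips (bolt shear governs)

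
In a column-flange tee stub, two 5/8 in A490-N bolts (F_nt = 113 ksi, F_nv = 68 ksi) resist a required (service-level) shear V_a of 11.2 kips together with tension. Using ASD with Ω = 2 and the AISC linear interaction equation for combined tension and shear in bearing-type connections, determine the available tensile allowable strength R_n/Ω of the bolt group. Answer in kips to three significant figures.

26.5 kips

A_b = π·0.625²/4 = 0.3068 in²; f_rv = 11.2 / (2 × 0.3068) = 18.25 ksi.
F'_nt = 1.3 F_nt − (Ω F_nt / F_nv) f_rv = 1.3·113 − (2·113/68)·18.25 = 86.24 ksi, capped at F_nt → F'_nt = 86.24 ksi.
R_n = F'_nt · A_b · n = 86.24 × 0.3068 × 2 = 52.91 kips.
Allowable strength R_n/Ω = 52.91 / 2 = 26.5 kips.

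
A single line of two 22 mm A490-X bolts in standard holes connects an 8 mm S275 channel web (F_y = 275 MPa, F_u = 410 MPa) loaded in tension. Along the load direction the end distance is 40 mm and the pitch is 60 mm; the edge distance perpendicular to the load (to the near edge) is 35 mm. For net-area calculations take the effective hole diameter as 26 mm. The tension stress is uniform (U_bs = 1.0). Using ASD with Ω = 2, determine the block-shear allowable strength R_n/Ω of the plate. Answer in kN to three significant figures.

Shear plane L_v = 40 + 1·60 = 100 mm; A_gv = 100 × 8 = 800 mm².
A_nv = (100 − 1.5·26) × 8 = 488 mm².
A_nt = (35 − 0.5·26) × 8 = 176 mm².
0.6 F_u A_nv = 120 kN; 0.6 F_y A_gv = 132 kN → shear rupture governs the shear term.
R_n = 120 + 1.0 × 410 × 176 / 1000 = 192.2 kN.
Allowable strength R_n/Ω = 192.2 / 2 = 96.1 kN.

96.1 kN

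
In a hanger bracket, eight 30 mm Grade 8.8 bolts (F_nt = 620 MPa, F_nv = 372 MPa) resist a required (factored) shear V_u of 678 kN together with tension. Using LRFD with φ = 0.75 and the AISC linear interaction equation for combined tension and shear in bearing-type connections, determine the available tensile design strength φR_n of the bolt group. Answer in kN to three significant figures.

A_b = π·30²/4 = 706.9 mm²; f_rv = 678 × 1000 / (8 × 706.9) = 119.9 MPa.
F'_nt = 1.3 F_nt − (F_nt / φF_nv) f_rv = 1.3·620 − (620/(0.75·372))·119.9 = 539.6 MPa, capped at F_nt → F'_nt = 539.6 MPa.
R_n = F'_nt · A_b · n = 539.6 × 706.9 × 8 / 1000 = 3051 kN.
Design strength φR_n = 0.75 × 3051 = 2290 kN.

2290 kN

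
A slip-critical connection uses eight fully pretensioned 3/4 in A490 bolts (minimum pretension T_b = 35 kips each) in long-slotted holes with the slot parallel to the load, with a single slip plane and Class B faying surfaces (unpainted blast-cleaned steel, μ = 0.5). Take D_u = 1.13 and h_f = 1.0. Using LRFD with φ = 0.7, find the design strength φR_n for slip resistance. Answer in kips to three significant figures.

111 kips

R_n = μ · D_u · h_f · T_b · n_s · n_b = 0.5 × 1.13 × 1.0 × 35 × 1 × 8 = 158.2 kips.
Design strength φR_n = 0.7 × 158.2 = 111 kips.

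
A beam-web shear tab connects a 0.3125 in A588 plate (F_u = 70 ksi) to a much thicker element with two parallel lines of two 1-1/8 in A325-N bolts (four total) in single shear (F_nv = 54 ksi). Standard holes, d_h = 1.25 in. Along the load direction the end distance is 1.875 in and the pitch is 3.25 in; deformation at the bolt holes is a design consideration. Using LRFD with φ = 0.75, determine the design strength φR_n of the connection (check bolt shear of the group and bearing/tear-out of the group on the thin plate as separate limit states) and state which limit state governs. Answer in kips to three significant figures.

128 kips (bearing governs)

Bolt shear: A_b = π·1.125²/4 = 0.994 in²; R_n = 54 × 0.994 × 4 × 1 = 214.7 kips → 0.75 × 214.7 = 161 kips.
Bearing (1.2 l_c t F_u ≤ 2.4 d t F_u): upper limit = 2.4·1.125·0.3125·70 = 59.06 kips.
  Edge l_c = 1.875 − 1.25/2 = 1.25 → r_n = 32.81 kips; interior l_c = 3.25 − 1.25 = 2 → r_n = 52.5 kips.
  R_n,bearing = 2·32.81 + 2·52.5 = 170.6 kips → 0.75 × 170.6 = 128 kips.
Bearing governs: 128 kips.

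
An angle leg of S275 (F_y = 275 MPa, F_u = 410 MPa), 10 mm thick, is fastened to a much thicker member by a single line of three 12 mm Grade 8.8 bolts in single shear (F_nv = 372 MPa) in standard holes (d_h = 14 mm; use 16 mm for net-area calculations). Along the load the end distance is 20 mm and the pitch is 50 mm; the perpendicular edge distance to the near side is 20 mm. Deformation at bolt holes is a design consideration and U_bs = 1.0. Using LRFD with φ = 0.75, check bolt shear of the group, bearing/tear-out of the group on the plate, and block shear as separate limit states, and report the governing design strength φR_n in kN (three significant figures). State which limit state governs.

Bolt shear: A_b = π·12²/4 = 113.1 mm²; R_n = 372 × 113.1 × 3 × 1 / 1000 = 126.2 kN → 0.75 × 126.2 = 94.7 kN.
Bearing: edge l_c = 13, r_n = 63.96 kN; interior l_c = 36, r_n = 118.1 kN; R_n = 63.96 + 2·118.1 = 300.1 kN → 225 kN.
Block shear: A_gv = 1200, A_nv = 800, A_nt = 120 mm²; R_n = min(0.6F_uA_nv, 0.6F_yA_gv) + U_bs·F_u·A_nt = 246 kN → 184 kN.
Bolt shear governs: 94.7 kN.

94.7 kN (bolt shear governs)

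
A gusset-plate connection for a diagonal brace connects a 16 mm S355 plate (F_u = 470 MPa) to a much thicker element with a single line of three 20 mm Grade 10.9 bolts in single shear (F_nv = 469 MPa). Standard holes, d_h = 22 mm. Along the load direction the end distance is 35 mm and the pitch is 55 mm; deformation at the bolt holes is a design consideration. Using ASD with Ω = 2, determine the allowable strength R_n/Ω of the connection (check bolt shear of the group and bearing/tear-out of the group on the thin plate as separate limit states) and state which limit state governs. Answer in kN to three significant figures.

Bolt shear: A_b = π·20²/4 = 314.2 mm²; R_n = 469 × 314.2 × 3 × 1 / 1000 = 442 kN → 442 / 2 = 221 kN.
Bearing (1.2 l_c t F_u ≤ 2.4 d t F_u): upper limit = 2.4·20·16·470 / 1000 = 361 kN.
  Edge l_c = 35 − 22/2 = 24 → r_n = 216.6 kN; interior l_c = 55 − 22 = 33 → r_n = 297.8 kN.
  R_n,bearing = 1·216.6 + 2·297.8 = 812.2 kN → 812.2 / 2 = 406 kN.
Bolt shear governs: 221 kN.

221 kN (bolt shear governs)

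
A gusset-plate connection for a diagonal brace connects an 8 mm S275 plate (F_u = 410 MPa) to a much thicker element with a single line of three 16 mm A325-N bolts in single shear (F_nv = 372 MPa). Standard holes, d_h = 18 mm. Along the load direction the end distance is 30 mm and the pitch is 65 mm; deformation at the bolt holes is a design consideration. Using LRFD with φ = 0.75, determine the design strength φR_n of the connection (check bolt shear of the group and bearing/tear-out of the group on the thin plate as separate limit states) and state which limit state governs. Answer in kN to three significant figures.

168 kN (bolt shear governs)

Bolt shear: A_b = π·16²/4 = 201.1 mm²; R_n = 372 × 201.1 × 3 × 1 / 1000 = 224.4 kN → 0.75 × 224.4 = 168 kN.
Bearing (1.2 l_c t F_u ≤ 2.4 d t F_u): upper limit = 2.4·16·8·410 / 1000 = 126 kN.
  Edge l_c = 30 − 18/2 = 21 → r_n = 82.66 kN; interior l_c = 65 − 18 = 47 → r_n = 126 kN.
  R_n,bearing = 1·82.66 + 2·126 = 334.6 kN → 0.75 × 334.6 = 251 kN.
Bolt shear governs: 168 kN.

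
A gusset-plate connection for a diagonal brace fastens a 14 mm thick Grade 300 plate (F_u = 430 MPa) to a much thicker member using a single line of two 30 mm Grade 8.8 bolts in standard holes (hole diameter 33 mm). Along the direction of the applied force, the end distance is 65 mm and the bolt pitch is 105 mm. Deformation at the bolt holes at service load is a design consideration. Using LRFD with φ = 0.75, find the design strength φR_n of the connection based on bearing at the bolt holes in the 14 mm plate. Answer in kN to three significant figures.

588 kN

Per bolt r_n = 1.2 l_c t F_u ≤ 2.4 d t F_u; upper limit = 2.4 × 30 × 14 × 430 / 1000 = 433.4 kN.
Edge bolt: l_c = 65 − 33/2 = 48.5 mm → 1.2 × 48.5 × 14 × 430 / 1000 = 350.4 → r_n = 350.4 kN.
Interior bolts: l_c = 105 − 33 = 72 mm → 1.2 × 72 × 14 × 430 / 1000 = 520.1 → r_n = 433.4 kN.
R_n = 1 × 350.4 + 1 × 433.4 = 783.8 kN.
Design strength φR_n = 0.75 × 783.8 = 588 kN.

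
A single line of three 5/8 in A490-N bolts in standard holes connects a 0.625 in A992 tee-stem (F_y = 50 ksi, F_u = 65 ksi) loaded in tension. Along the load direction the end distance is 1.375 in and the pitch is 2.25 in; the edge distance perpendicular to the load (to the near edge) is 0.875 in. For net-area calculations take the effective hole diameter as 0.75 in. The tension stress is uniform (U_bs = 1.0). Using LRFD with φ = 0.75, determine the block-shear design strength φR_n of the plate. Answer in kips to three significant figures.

Shear plane L_v = 1.375 + 2·2.25 = 5.875 in; A_gv = 5.875 × 0.625 = 3.672 in².
A_nv = (5.875 − 2.5·0.75) × 0.625 = 2.5 in².
A_nt = (0.875 − 0.5·0.75) × 0.625 = 0.3125 in².
0.6 F_u A_nv = 97.5 kips; 0.6 F_y A_gv = 110.2 kips → shear rupture governs the shear term.
R_n = 97.5 + 1.0 × 65 × 0.3125 = 117.8 kips.
Design strength φR_n = 0.75 × 117.8 = 88.4 kips.

88.4 kips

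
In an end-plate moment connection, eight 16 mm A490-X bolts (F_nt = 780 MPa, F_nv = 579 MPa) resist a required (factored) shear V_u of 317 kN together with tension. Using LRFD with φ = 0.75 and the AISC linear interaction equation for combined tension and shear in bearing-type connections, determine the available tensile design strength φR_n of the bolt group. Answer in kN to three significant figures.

796 kN

A_b = π·16²/4 = 201.1 mm²; f_rv = 317 × 1000 / (8 × 201.1) = 197.1 MPa.
F'_nt = 1.3 F_nt − (F_nt / φF_nv) f_rv = 1.3·780 − (780/(0.75·579))·197.1 = 660 MPa, capped at F_nt → F'_nt = 660 MPa.
R_n = F'_nt · A_b · n = 660 × 201.1 × 8 / 1000 = 1062 kN.
Design strength φR_n = 0.75 × 1062 = 796 kN.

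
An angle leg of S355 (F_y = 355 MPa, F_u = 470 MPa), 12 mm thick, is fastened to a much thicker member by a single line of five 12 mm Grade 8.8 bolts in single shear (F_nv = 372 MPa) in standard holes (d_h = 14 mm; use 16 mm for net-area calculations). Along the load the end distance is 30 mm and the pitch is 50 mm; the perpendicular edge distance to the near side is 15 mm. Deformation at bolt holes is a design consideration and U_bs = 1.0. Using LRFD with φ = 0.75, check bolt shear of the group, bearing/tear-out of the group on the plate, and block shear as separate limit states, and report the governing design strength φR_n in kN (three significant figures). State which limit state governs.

Bolt shear: A_b = π·12²/4 = 113.1 mm²; R_n = 372 × 113.1 × 5 × 1 / 1000 = 210.4 kN → 0.75 × 210.4 = 158 kN.
Bearing: edge l_c = 23, r_n = 155.7 kN; interior l_c = 36, r_n = 162.4 kN; R_n = 155.7 + 4·162.4 = 805.4 kN → 604 kN.
Block shear: A_gv = 2760, A_nv = 1896, A_nt = 84 mm²; R_n = min(0.6F_uA_nv, 0.6F_yA_gv) + U_bs·F_u·A_nt = 574.2 kN → 431 kN.
Bolt shear governs: 158 kN.

158 kN (bolt shear governs)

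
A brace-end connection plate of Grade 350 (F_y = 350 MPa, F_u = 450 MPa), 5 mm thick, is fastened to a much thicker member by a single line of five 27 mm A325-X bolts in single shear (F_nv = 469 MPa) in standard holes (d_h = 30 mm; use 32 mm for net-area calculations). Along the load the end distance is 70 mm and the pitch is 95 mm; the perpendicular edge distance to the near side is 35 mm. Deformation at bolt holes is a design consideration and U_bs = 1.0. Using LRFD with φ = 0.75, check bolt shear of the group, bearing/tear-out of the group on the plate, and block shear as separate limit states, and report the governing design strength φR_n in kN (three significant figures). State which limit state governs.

342 kN (block shear governs)

Bolt shear: A_b = π·27²/4 = 572.6 mm²; R_n = 469 × 572.6 × 5 × 1 / 1000 = 1343 kN → 0.75 × 1343 = 1010 kN.
Bearing: edge l_c = 55, r_n = 145.8 kN; interior l_c = 65, r_n = 145.8 kN; R_n = 145.8 + 4·145.8 = 729 kN → 547 kN.
Block shear: A_gv = 2250, A_nv = 1530, A_nt = 95 mm²; R_n = min(0.6F_uA_nv, 0.6F_yA_gv) + U_bs·F_u·A_nt = 455.9 kN → 342 kN.
Block shear governs: 342 kN.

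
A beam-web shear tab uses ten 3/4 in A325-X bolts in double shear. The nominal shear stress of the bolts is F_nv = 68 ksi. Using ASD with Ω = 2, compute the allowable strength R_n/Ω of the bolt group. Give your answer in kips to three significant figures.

A_b = π × 0.75² / 4 = 0.4418 in².
R_n = F_nv · A_b · n · n_s = 68 × 0.4418 × 10 × 2 = 600.8 kips.
Allowable strength R_n/Ω = 600.8 / 2 = 300 kips.

300 kips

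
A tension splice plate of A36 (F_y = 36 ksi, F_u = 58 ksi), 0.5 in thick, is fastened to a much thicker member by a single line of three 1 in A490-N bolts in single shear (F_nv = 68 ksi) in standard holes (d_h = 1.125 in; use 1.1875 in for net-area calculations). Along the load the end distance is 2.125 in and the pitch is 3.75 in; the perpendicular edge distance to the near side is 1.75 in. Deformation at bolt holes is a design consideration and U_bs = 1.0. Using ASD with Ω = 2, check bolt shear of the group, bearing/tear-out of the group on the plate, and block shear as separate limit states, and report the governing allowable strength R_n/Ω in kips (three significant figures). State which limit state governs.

Bolt shear: A_b = π·1²/4 = 0.7854 in²; R_n = 68 × 0.7854 × 3 × 1 = 160.2 kips → 160.2 / 2 = 80.1 kips.
Bearing: edge l_c = 1.562, r_n = 54.38 kips; interior l_c = 2.625, r_n = 69.6 kips; R_n = 54.38 + 2·69.6 = 193.6 kips → 96.8 kips.
Block shear: A_gv = 4.812, A_nv = 3.328, A_nt = 0.5781 in²; R_n = min(0.6F_uA_nv, 0.6F_yA_gv) + U_bs·F_u·A_nt = 137.5 kips → 68.7 kips.
Block shear governs: 68.7 kips.

68.7 kips (block shear governs)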